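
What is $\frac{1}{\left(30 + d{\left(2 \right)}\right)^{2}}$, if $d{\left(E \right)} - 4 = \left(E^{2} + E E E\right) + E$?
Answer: $\frac{1}{2304} \approx 0.00043403$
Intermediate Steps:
$d{\left(E \right)} = 4 + E + E^{2} + E^{3}$ ($d{\left(E \right)} = 4 + \left(\left(E^{2} + E E E\right) + E\right) = 4 + \left(\left(E^{2} + E^{2} E\right) + E\right) = 4 + \left(\left(E^{2} + E^{3}\right) + E\right) = 4 + \left(E + E^{2} + E^{3}\right) = 4 + E + E^{2} + E^{3}$)
$\frac{1}{\left(30 + d{\left(2 \right)}\right)^{2}} = \frac{1}{\left(30 + \left(4 + 2 + 2^{2} + 2^{3}\right)\right)^{2}} = \frac{1}{\left(30 + \left(4 + 2 + 4 + 8\right)\right)^{2}} = \frac{1}{\left(30 + 18\right)^{2}} = \frac{1}{48^{2}} = \frac{1}{2304}$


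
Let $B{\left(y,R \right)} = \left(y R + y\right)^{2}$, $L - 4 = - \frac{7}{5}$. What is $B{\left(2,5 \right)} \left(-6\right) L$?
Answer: $- \frac{11232}{5} \approx -2246.4$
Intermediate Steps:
$L = \frac{13}{5}$ ($L = 4 - \frac{7}{5} = \frac{13}{5} \approx 2.6$)
$B{\left(y,R \right)} = \left(y + R y\right)^{2}$ ($B{\left(y,R \right)} = \left(R y + y\right)^{2} = \left(y + R y\right)^{2}$)
$B{\left(2,5 \right)} \left(-6\right) L = 2^{2} \left(1 + 5\right)^{2} \left(-6\right) \frac{13}{5} = 4 \cdot 6^{2} \left(-6\right) \frac{13}{5} = 4 \cdot 36 \left(-6\right) \frac{13}{5} = 144 \left(-6\right) \frac{13}{5} = \left(-864\right) \frac{13}{5} = - \frac{11232}{5}$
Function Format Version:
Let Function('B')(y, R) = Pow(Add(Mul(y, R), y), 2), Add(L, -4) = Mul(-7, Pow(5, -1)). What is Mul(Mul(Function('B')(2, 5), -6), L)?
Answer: Rational(-11232, 5) ≈ -2246.4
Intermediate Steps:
L = Rational(13, 5) (L = Add(4, Mul(-7, Pow(5, -1))) = Add(4, Mul(-7, Rational(1, 5))) = Add(4, Rational(-7, 5)) = Rational(13, 5) ≈ 2.6000)
Function('B')(y, R) = Pow(Add(y, Mul(R, y)), 2) (Function('B')(y, R) = Pow(Add(Mul(R, y), y), 2) = Pow(Add(y, Mul(R, y)), 2))
Mul(Mul(Function('B')(2, 5), -6), L) = Mul(Mul(Mul(Pow(2, 2), Pow(Add(1, 5), 2)), -6), Rational(13, 5)) = Mul(Mul(Mul(4, Pow(6, 2)), -6), Rational(13, 5)) = Mul(Mul(Mul(4, 36), -6), Rational(13, 5)) = Mul(Mul(144, -6), Rational(13, 5)) = Mul(-864, Rational(13, 5)) = Rational(-11232, 5)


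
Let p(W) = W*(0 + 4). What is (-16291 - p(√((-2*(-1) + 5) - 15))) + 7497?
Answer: -8794 - 8*I*√2 ≈ -8794.0 - 11.314*I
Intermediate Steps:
p(W) = 4*W (p(W) = W*4 = 4*W)
(-16291 - p(√((-2*(-1) + 5) - 15))) + 7497 = (-16291 - 4*√((-2*(-1) + 5) - 15)) + 7497 = (-16291 - 4*√((2 + 5) - 15)) + 7497 = (-16291 - 4*√(7 - 15)) + 7497 = (-16291 - 4*√(-8)) + 7497 = (-16291 - 4*2*I*√2) + 7497 = (-16291 - 8*I*√2) + 7497 = -8794 - 8*I*√2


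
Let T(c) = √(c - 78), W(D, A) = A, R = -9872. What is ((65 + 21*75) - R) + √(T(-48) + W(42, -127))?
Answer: 11512 + √(-127 + 3*I*√14) ≈ 11513.0 + 11.28*I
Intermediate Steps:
T(c) = √(-78 + c)
((65 + 21*75) - R) + √(T(-48) + W(42, -127)) = ((65 + 21*75) - 1*(-9872)) + √(√(-78 - 48) - 127) = ((65 + 1575) + 9872) + √(√(-126) - 127) = (1640 + 9872) + √(3*I*√14 - 127) = 11512 + √(-127 + 3*I*√14)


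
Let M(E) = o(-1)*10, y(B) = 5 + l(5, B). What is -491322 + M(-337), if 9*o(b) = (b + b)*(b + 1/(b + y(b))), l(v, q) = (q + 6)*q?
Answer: -4421858/9 ≈ -4.9132e+5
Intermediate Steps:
l(v, q) = q*(6 + q) (l(v, q) = (6 + q)*q = q*(6 + q))
y(B) = 5 + B*(6 + B)
o(b) = 2*b*(b + 1/(5 + b + b*(6 + b)))/9 (o(b) = ((b + b)*(b + 1/(b + (5 + b*(6 + b)))))/9 = ((2*b)*(b + 1/(5 + b + b*(6 + b))))/9 = (2*b*(b + 1/(5 + b + b*(6 + b))))/9 = 2*b*(b + 1/(5 + b + b*(6 + b)))/9)
M(E) = 40/9 (M(E) = ((2/9)*(-1)*(1 + (-1)**3 + 5*(-1) + 7*(-1)**2)/(5 + (-1)**2 + 7*(-1)))*10 = ((2/9)*(-1)*(1 - 1 - 5 + 7*1)/(5 + 1 - 7))*10 = ((2/9)*(-1)*(1 - 1 - 5 + 7)/(-1))*10 = ((2/9)*(-1)*(-1)*2)*10 = (4/9)*10 = 40/9)
-491322 + M(-337) = -491322 + 40/9 = -4421858/9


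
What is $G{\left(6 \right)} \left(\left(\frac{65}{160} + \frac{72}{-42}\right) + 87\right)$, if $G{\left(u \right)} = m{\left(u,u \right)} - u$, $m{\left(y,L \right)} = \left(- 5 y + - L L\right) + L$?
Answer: $- \frac{633435}{112} \approx -5655.7$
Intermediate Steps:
$m{\left(y,L \right)} = L - L^{2} - 5 y$ ($m{\left(y,L \right)} = \left(- 5 y - L^{2}\right) + L = \left(- L^{2} - 5 y\right) + L = L - L^{2} - 5 y$)
$G{\left(u \right)} = - u^{2} - 5 u$ ($G{\left(u \right)} = \left(u - u^{2} - 5 u\right) - u = \left(- u^{2} - 4 u\right) - u = - u^{2} - 5 u$)
$G{\left(6 \right)} \left(\left(\frac{65}{160} + \frac{72}{-42}\right) + 87\right) = 6 \left(-5 - 6\right) \left(\left(\frac{65}{160} + \frac{72}{-42}\right) + 87\right) = 6 \left(-5 - 6\right) \left(\left(65 \cdot \frac{1}{160} + 72 \left(- \frac{1}{42}\right)\right) + 87\right) = 6 \left(-11\right) \left(\left(\frac{13}{32} - \frac{12}{7}\right) + 87\right) = - 66 \left(- \frac{293}{224} + 87\right) = \left(-66\right) \frac{19195}{224} = - \frac{633435}{112}$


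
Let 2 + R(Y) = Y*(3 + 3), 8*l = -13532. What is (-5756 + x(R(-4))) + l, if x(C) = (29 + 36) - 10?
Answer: -14785/2 ≈ -7392.5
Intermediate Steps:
l = -3383/2 (l = (⅛)*(-13532) = -3383/2 ≈ -1691.5)
R(Y) = -2 + 6*Y (R(Y) = -2 + Y*(3 + 3) = -2 + Y*6 = -2 + 6*Y)
x(C) = 55 (x(C) = 65 - 10 = 55)
(-5756 + x(R(-4))) + l = (-5756 + 55) - 3383/2 = -5701 - 3383/2 = -14785/2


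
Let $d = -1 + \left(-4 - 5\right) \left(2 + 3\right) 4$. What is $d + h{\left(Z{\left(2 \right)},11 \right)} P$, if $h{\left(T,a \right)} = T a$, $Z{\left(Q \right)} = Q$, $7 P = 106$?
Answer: $\frac{1065}{7} \approx 152.14$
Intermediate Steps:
$P = \frac{106}{7}$ ($P = \frac{1}{7} \cdot 106 = \frac{106}{7} \approx 15.143$)
$d = -181$ ($d = -1 + \left(-9\right) 5 \cdot 4 = -1 - 180 = -181$)
$d + h{\left(Z{\left(2 \right)},11 \right)} P = -181 + 2 \cdot 11 \cdot \frac{106}{7} = -181 + 22 \cdot \frac{106}{7} = -181 + \frac{2332}{7} = \frac{1065}{7}$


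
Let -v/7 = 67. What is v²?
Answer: 219961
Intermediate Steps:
v = -469 (v = -7*67 = -469)
v² = (-469)² = 219961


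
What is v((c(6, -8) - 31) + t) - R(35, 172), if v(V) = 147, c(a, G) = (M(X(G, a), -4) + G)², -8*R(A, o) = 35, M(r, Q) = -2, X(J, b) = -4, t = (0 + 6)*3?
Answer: 1211/8 ≈ 151.38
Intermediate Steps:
t = 18 (t = 6*3 = 18)
R(A, o) = -35/8 (R(A, o) = -⅛*35 = -35/8)
c(a, G) = (-2 + G)²
v((c(6, -8) - 31) + t) - R(35, 172) = 147 - 1*(-35/8) = 147 + 35/8 = 1211/8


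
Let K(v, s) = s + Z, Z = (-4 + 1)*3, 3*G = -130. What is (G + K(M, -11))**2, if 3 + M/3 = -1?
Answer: 36100/9 ≈ 4011.1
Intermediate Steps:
G = -130/3 (G = (1/3)*(-130) = -130/3 ≈ -43.333)
Z = -9 (Z = -3*3 = -9)
M = -12 (M = -9 + 3*(-1) = -9 - 3 = -12)
K(v, s) = -9 + s (K(v, s) = s - 9 = -9 + s)
(G + K(M, -11))**2 = (-130/3 + (-9 - 11))**2 = (-130/3 - 20)**2 = (-190/3)**2 = 36100/9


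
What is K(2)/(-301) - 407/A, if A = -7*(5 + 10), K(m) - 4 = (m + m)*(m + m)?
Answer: 17201/4515 ≈ 3.8097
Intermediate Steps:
K(m) = 4 + 4*m² (K(m) = 4 + (m + m)*(m + m) = 4 + (2*m)*(2*m) = 4 + 4*m²)
A = -105 (A = -7*15 = -105)
K(2)/(-301) - 407/A = (4 + 4*2²)/(-301) - 407/(-105) = (4 + 4*4)*(-1/301) - 407*(-1/105) = (4 + 16)*(-1/301) + 407/105 = 20*(-1/301) + 407/105 = -20/301 + 407/105 = 17201/4515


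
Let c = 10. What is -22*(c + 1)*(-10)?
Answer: 2420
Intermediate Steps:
-22*(c + 1)*(-10) = -22*(10 + 1)*(-10) = -242*(-10) = -22*(-110) = 2420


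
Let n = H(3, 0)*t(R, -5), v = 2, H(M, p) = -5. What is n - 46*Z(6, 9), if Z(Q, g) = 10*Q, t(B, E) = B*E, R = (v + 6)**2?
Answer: -1160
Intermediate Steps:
R = 64 (R = (2 + 6)**2 = 8**2 = 64)
n = 1600 (n = -320*(-5) = -5*(-320) = 1600)
n - 46*Z(6, 9) = 1600 - 460*6 = 1600 - 46*60 = 1600 - 2760 = -1160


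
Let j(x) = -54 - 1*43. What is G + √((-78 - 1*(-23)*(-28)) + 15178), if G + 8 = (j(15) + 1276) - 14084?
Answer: -12913 + 2*√3614 ≈ -12793.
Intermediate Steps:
j(x) = -97 (j(x) = -54 - 43 = -97)
G = -12913 (G = -8 + ((-97 + 1276) - 14084) = -8 + (1179 - 14084) = -8 - 12905 = -12913)
G + √((-78 - 1*(-23)*(-28)) + 15178) = -12913 + √((-78 - 1*(-23)*(-28)) + 15178) = -12913 + √((-78 + 23*(-28)) + 15178) = -12913 + √((-78 - 644) + 15178) = -12913 + √(-722 + 15178) = -12913 + √14456 = -12913 + 2*√3614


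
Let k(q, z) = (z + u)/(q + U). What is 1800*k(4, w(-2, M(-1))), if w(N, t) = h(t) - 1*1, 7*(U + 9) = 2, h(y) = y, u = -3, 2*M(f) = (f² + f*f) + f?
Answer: 14700/11 ≈ 1336.4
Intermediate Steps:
M(f) = f² + f/2 (M(f) = ((f² + f*f) + f)/2 = ((f² + f²) + f)/2 = (2*f² + f)/2 = (f + 2*f²)/2 = f² + f/2)
U = -61/7 (U = -9 + (⅐)*2 = -9 + 2/7 = -61/7 ≈ -8.7143)
w(N, t) = -1 + t (w(N, t) = t - 1*1 = t - 1 = -1 + t)
k(q, z) = (-3 + z)/(-61/7 + q) (k(q, z) = (z - 3)/(q - 61/7) = (-3 + z)/(-61/7 + q))
1800*k(4, w(-2, M(-1))) = 1800*(7*(-3 + (-1 - (½ - 1)))/(-61 + 7*4)) = 1800*(7*(-3 + (-1 - 1*(-½)))/(-61 + 28)) = 1800*(7*(-3 + (-1 + ½))/(-33)) = 1800*(7*(-1/33)*(-3 - ½)) = 1800*(7*(-1/33)*(-7/2)) = 1800*(49/66) = 14700/11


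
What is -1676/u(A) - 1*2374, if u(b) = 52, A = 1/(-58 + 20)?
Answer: -31281/13 ≈ -2406.2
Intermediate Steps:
A = -1/38 (A = 1/(-38) = -1/38 ≈ -0.026316)
-1676/u(A) - 1*2374 = -1676/52 - 1*2374 = -1676*1/52 - 2374 = -419/13 - 2374 = -31281/13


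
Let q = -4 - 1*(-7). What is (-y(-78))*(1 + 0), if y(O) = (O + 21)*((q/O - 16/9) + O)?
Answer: -354863/78 ≈ -4549.5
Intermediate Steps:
q = 3 (q = -4 + 7 = 3)
y(O) = (21 + O)*(-16/9 + O + 3/O) (y(O) = (O + 21)*((3/O - 16/9) + O) = (21 + O)*((3/O - 16*1/9) + O) = (21 + O)*((3/O - 16/9) + O) = (21 + O)*((-16/9 + 3/O) + O) = (21 + O)*(-16/9 + O + 3/O))
(-y(-78))*(1 + 0) = (-(-103/3 + (-78)**2 + 63/(-78) + (173/9)*(-78)))*(1 + 0) = -(-103/3 + 6084 + 63*(-1/78) - 4498/3)*1 = -(-103/3 + 6084 - 21/26 - 4498/3)*1 = -1*354863/78*1 = -354863/78*1 = -354863/78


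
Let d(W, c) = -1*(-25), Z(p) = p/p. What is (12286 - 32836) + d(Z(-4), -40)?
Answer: -20525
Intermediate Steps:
Z(p) = 1
d(W, c) = 25
(12286 - 32836) + d(Z(-4), -40) = (12286 - 32836) + 25 = -20550 + 25 = -20525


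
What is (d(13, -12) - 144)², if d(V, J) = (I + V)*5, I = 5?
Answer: 2916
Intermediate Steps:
d(V, J) = 25 + 5*V (d(V, J) = (5 + V)*5 = 25 + 5*V)
(d(13, -12) - 144)² = ((25 + 5*13) - 144)² = ((25 + 65) - 144)² = (90 - 144)² = (-54)² = 2916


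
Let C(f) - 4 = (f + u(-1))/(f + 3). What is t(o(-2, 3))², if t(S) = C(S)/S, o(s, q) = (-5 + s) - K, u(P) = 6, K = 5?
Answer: 49/324 ≈ 0.15123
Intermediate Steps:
o(s, q) = -10 + s (o(s, q) = (-5 + s) - 1*5 = (-5 + s) - 5 = -10 + s)
C(f) = 4 + (6 + f)/(3 + f) (C(f) = 4 + (f + 6)/(f + 3) = 4 + (6 + f)/(3 + f))
t(S) = (18 + 5*S)/(S*(3 + S)) (t(S) = ((18 + 5*S)/(3 + S))/S = (18 + 5*S)/(S*(3 + S)))
t(o(-2, 3))² = ((18 + 5*(-10 - 2))/((-10 - 2)*(3 + (-10 - 2))))² = ((18 + 5*(-12))/((-12)*(3 - 12)))² = (-1/12*(18 - 60)/(-9))² = (-1/12*(-⅑)*(-42))² = (-7/18)² = 49/324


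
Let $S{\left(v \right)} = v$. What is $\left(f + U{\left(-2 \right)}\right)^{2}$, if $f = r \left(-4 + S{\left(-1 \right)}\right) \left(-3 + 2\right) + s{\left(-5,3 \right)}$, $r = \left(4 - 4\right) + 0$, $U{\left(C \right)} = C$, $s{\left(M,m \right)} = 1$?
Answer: $1$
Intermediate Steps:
$r = 0$ ($r = 0 + 0 = 0$)
$f = 1$ ($f = 0 \left(-4 - 1\right) \left(-3 + 2\right) + 1 = 0 \left(\left(-5\right) \left(-1\right)\right) + 1 = 0 \cdot 5 + 1 = 0 + 1 = 1$)
$\left(f + U{\left(-2 \right)}\right)^{2} = \left(1 - 2\right)^{2} = \left(-1\right)^{2} = 1$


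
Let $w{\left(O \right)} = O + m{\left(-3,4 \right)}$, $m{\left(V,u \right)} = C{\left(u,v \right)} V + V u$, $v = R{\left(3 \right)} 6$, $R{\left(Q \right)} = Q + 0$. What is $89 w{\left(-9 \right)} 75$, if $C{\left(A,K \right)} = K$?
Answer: $-500625$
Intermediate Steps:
$R{\left(Q \right)} = Q$
$v = 18$ ($v = 3 \cdot 6 = 18$)
$m{\left(V,u \right)} = 18 V + V u$
$w{\left(O \right)} = -66 + O$ ($w{\left(O \right)} = O - 3 \left(18 + 4\right) = O - 66 = -66 + O$)
$89 w{\left(-9 \right)} 75 = 89 \left(-66 - 9\right) 75 = 89 \left(-75\right) 75 = \left(-6675\right) 75 = -500625$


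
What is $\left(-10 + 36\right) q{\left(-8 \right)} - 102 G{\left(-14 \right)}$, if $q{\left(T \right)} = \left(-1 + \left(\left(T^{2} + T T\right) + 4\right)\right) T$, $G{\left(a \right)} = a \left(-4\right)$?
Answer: $-32960$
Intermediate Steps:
$G{\left(a \right)} = - 4 a$
$q{\left(T \right)} = T \left(3 + 2 T^{2}\right)$ ($q{\left(T \right)} = \left(-1 + \left(\left(T^{2} + T^{2}\right) + 4\right)\right) T = \left(-1 + \left(2 T^{2} + 4\right)\right) T = \left(-1 + \left(4 + 2 T^{2}\right)\right) T = \left(3 + 2 T^{2}\right) T = T \left(3 + 2 T^{2}\right)$)
$\left(-10 + 36\right) q{\left(-8 \right)} - 102 G{\left(-14 \right)} = \left(-10 + 36\right) \left(- 8 \left(3 + 2 \left(-8\right)^{2}\right)\right) - 102 \left(\left(-4\right) \left(-14\right)\right) = 26 \left(- 8 \left(3 + 2 \cdot 64\right)\right) - 5712 = 26 \left(- 8 \left(3 + 128\right)\right) - 5712 = 26 \left(\left(-8\right) 131\right) - 5712 = 26 \left(-1048\right) - 5712 = -27248 - 5712 = -32960$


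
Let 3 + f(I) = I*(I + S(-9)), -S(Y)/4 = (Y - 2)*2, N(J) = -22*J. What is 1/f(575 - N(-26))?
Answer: 1/270 ≈ 0.0037037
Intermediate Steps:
S(Y) = 16 - 8*Y (S(Y) = -4*(Y - 2)*2 = -4*(-2 + Y)*2 = -4*(-4 + 2*Y) = 16 - 8*Y)
f(I) = -3 + I*(88 + I) (f(I) = -3 + I*(I + (16 - 8*(-9))) = -3 + I*(I + (16 + 72)) = -3 + I*(I + 88) = -3 + I*(88 + I))
1/f(575 - N(-26)) = 1/(-3 + (575 - (-22)*(-26))**2 + 88*(575 - (-22)*(-26))) = 1/(-3 + (575 - 1*572)**2 + 88*(575 - 1*572)) = 1/(-3 + (575 - 572)**2 + 88*(575 - 572)) = 1/(-3 + 3**2 + 88*3) = 1/(-3 + 9 + 264) = 1/270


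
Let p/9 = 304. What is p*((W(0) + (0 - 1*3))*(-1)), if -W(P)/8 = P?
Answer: 8208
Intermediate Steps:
p = 2736 (p = 9*304 = 2736)
W(P) = -8*P
p*((W(0) + (0 - 1*3))*(-1)) = 2736*((-8*0 + (0 - 1*3))*(-1)) = 2736*((0 + (0 - 3))*(-1)) = 2736*((0 - 3)*(-1)) = 2736*(-3*(-1)) = 2736*3 = 8208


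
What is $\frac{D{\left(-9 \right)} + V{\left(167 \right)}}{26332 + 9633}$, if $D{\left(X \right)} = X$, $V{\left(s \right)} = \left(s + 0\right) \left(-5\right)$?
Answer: $- \frac{844}{35965} \approx -0.023467$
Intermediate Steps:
$V{\left(s \right)} = - 5 s$ ($V{\left(s \right)} = s \left(-5\right) = - 5 s$)
$\frac{D{\left(-9 \right)} + V{\left(167 \right)}}{26332 + 9633} = \frac{-9 - 835}{26332 + 9633} = \frac{-9 - 835}{35965} = \left(-844\right) \frac{1}{35965} = - \frac{844}{35965}$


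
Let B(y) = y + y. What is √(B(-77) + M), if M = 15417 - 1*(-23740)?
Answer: √39003 ≈ 197.49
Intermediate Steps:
M = 39157 (M = 15417 + 23740 = 39157)
B(y) = 2*y
√(B(-77) + M) = √(2*(-77) + 39157) = √(-154 + 39157) = √39003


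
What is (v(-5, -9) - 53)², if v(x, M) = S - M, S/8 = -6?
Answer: 8464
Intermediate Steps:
S = -48 (S = 8*(-6) = -48)
v(x, M) = -48 - M
(v(-5, -9) - 53)² = ((-48 - 1*(-9)) - 53)² = ((-48 + 9) - 53)² = (-39 - 53)² = (-92)² = 8464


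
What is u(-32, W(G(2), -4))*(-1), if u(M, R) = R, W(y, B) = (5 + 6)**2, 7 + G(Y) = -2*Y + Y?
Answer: -121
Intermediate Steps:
G(Y) = -7 - Y (G(Y) = -7 + (-2*Y + Y) = -7 - Y)
W(y, B) = 121 (W(y, B) = 11**2 = 121)
u(-32, W(G(2), -4))*(-1) = 121*(-1) = -121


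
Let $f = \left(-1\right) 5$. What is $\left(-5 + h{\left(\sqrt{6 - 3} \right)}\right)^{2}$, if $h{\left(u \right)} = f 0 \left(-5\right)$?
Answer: $25$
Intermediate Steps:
$f = -5$
$h{\left(u \right)} = 0$ ($h{\left(u \right)} = \left(-5\right) 0 \left(-5\right) = 0 \left(-5\right) = 0$)
$\left(-5 + h{\left(\sqrt{6 - 3} \right)}\right)^{2} = \left(-5 + 0\right)^{2} = \left(-5\right)^{2} = 25$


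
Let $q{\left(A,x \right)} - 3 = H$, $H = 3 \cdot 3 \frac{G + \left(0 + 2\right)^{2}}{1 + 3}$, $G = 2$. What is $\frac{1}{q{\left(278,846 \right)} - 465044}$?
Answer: $- \frac{2}{930055} \approx -2.1504 \cdot 10^{-6}$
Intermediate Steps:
$H = \frac{27}{2}$ ($H = 3 \cdot 3 \frac{2 + \left(0 + 2\right)^{2}}{1 + 3} = 9 \frac{2 + 2^{2}}{4} = 9 \left(2 + 4\right) \frac{1}{4} = 9 \cdot 6 \cdot \frac{1}{4} = 9 \cdot \frac{3}{2} = \frac{27}{2} \approx 13.5$)
$q{\left(A,x \right)} = \frac{33}{2}$ ($q{\left(A,x \right)} = 3 + \frac{27}{2} = \frac{33}{2}$)
$\frac{1}{q{\left(278,846 \right)} - 465044} = \frac{1}{\frac{33}{2} - 465044} = \frac{1}{- \frac{930055}{2}} = - \frac{2}{930055}$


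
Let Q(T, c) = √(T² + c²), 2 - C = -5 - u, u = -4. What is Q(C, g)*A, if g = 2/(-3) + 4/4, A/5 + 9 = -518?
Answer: -2635*√82/3 ≈ -7953.6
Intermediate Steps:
A = -2635 (A = -45 + 5*(-518) = -45 - 2590 = -2635)
g = ⅓ (g = 2*(-⅓) + 4*(¼) = -⅔ + 1 = ⅓ ≈ 0.33333)
C = 3 (C = 2 - (-5 - 1*(-4)) = 2 - (-5 + 4) = 2 - 1*(-1) = 2 + 1 = 3)
Q(C, g)*A = √(3² + (⅓)²)*(-2635) = √(9 + ⅑)*(-2635) = √(82/9)*(-2635) = (√82/3)*(-2635) = -2635*√82/3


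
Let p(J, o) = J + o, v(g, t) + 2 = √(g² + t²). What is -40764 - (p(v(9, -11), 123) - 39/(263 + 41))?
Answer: -12429001/304 - √202 ≈ -40899.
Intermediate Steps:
v(g, t) = -2 + √(g² + t²)
-40764 - (p(v(9, -11), 123) - 39/(263 + 41)) = -40764 - (((-2 + √(9² + (-11)²)) + 123) - 39/(263 + 41)) = -40764 - (((-2 + √(81 + 121)) + 123) - 39/304) = -40764 - (((-2 + √202) + 123) + (1/304)*(-39)) = -40764 - ((121 + √202) - 39/304) = -40764 - (36745/304 + √202) = -40764 + (-36745/304 - √202) = -12429001/304 - √202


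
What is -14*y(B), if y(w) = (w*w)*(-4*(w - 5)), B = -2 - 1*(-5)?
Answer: -1008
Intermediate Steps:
B = 3 (B = -2 + 5 = 3)
y(w) = w**2*(20 - 4*w) (y(w) = w**2*(-4*(-5 + w)) = w**2*(20 - 4*w))
-14*y(B) = -56*3**2*(5 - 1*3) = -56*9*(5 - 3) = -56*9*2 = -14*72 = -1008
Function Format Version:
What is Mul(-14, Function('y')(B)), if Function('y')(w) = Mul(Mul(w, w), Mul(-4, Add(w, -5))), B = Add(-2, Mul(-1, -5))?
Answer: -1008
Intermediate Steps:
B = 3 (B = Add(-2, 5) = 3)
Function('y')(w) = Mul(Pow(w, 2), Add(20, Mul(-4, w))) (Function('y')(w) = Mul(Pow(w, 2), Mul(-4, Add(-5, w))) = Mul(Pow(w, 2), Add(20, Mul(-4, w))))
Mul(-14, Function('y')(B)) = Mul(-14, Mul(4, Pow(3, 2), Add(5, Mul(-1, 3)))) = Mul(-14, Mul(4, 9, Add(5, -3))) = Mul(-14, Mul(4, 9, 2)) = Mul(-14, 72) = -1008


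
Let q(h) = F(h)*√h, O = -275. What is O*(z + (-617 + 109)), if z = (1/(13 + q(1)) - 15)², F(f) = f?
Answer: 15368925/196 ≈ 78413.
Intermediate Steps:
q(h) = h^(3/2) (q(h) = h*√h = h^(3/2))
z = 43681/196 (z = (1/(13 + 1^(3/2)) - 15)² = (1/(13 + 1) - 15)² = (1/14 - 15)² = (-209/14)² = 43681/196 ≈ 222.86)
O*(z + (-617 + 109)) = -275*(43681/196 + (-617 + 109)) = -275*(43681/196 - 508) = -275*(-55887/196) = 15368925/196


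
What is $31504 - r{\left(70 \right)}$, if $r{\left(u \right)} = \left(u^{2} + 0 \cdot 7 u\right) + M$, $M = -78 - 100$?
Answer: $26782$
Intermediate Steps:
$M = -178$ ($M = -78 - 100 = -178$)
$r{\left(u \right)} = -178 + u^{2}$ ($r{\left(u \right)} = \left(u^{2} + 0 \cdot 7 u\right) - 178 = \left(u^{2} + 0 u\right) - 178 = \left(u^{2} + 0\right) - 178 = u^{2} - 178 = -178 + u^{2}$)
$31504 - r{\left(70 \right)} = 31504 - \left(-178 + 70^{2}\right) = 31504 - \left(-178 + 4900\right) = 31504 - 4722 = 26782$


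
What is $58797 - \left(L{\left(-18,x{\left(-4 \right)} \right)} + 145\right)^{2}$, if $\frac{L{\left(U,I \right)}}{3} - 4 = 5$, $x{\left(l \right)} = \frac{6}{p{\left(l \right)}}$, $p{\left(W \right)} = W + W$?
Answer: $29213$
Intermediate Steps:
$p{\left(W \right)} = 2 W$
$x{\left(l \right)} = \frac{3}{l}$ ($x{\left(l \right)} = \frac{6}{2 l} = 6 \frac{1}{2 l} = \frac{3}{l}$)
$L{\left(U,I \right)} = 27$ ($L{\left(U,I \right)} = 12 + 3 \cdot 5 = 12 + 15 = 27$)
$58797 - \left(L{\left(-18,x{\left(-4 \right)} \right)} + 145\right)^{2} = 58797 - \left(27 + 145\right)^{2} = 58797 - 172^{2} = 58797 - 29584 = 29213$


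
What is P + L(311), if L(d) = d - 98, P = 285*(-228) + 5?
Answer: -64762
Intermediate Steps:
P = -64975 (P = -64980 + 5 = -64975)
L(d) = -98 + d
P + L(311) = -64975 + (-98 + 311) = -64975 + 213 = -64762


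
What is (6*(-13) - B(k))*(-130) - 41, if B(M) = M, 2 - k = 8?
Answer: 9319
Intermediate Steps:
k = -6 (k = 2 - 1*8 = 2 - 8 = -6)
(6*(-13) - B(k))*(-130) - 41 = (6*(-13) - 1*(-6))*(-130) - 41 = (-78 + 6)*(-130) - 41 = -72*(-130) - 41 = 9360 - 41 = 9319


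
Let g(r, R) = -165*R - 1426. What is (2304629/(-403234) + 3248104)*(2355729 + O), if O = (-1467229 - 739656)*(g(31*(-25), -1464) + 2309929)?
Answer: -3685417904321289676426191/201617 ≈ -1.8279e+19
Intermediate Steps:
g(r, R) = -1426 - 165*R
O = -5627695783755 (O = (-1467229 - 739656)*((-1426 - 165*(-1464)) + 2309929) = -2206885*((-1426 + 241560) + 2309929) = -2206885*(240134 + 2309929) = -2206885*2550063 = -5627695783755)
(2304629/(-403234) + 3248104)*(2355729 + O) = (2304629/(-403234) + 3248104)*(2355729 - 5627695783755) = (2304629*(-1/403234) + 3248104)*(-5627693428026) = (-2304629/403234 + 3248104)*(-5627693428026) = (1309743663707/403234)*(-5627693428026) = -3685417904321289676426191/201617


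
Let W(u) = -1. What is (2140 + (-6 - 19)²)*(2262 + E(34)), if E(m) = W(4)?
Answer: 6251665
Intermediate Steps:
E(m) = -1
(2140 + (-6 - 19)²)*(2262 + E(34)) = (2140 + (-6 - 19)²)*(2262 - 1) = (2140 + (-25)²)*2261 = (2140 + 625)*2261 = 2765*2261 = 6251665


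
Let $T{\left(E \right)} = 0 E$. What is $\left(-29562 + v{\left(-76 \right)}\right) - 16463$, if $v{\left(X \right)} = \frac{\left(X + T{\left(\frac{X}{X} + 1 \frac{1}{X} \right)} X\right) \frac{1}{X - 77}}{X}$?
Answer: $- \frac{7041826}{153} \approx -46025.0$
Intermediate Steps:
$T{\left(E \right)} = 0$
$v{\left(X \right)} = \frac{1}{-77 + X}$ ($v{\left(X \right)} = \frac{\left(X + 0 X\right) \frac{1}{X - 77}}{X} = \frac{\left(X + 0\right) \frac{1}{-77 + X}}{X} = \frac{X \frac{1}{-77 + X}}{X} = \frac{1}{-77 + X}$)
$\left(-29562 + v{\left(-76 \right)}\right) - 16463 = \left(-29562 + \frac{1}{-77 - 76}\right) - 16463 = \left(-29562 + \frac{1}{-153}\right) - 16463 = \left(-29562 - \frac{1}{153}\right) - 16463 = - \frac{4522987}{153} - 16463 = - \frac{7041826}{153}$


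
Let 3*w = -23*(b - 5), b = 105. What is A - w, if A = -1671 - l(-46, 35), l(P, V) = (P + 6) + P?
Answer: -2455/3 ≈ -818.33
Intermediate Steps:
l(P, V) = 6 + 2*P (l(P, V) = (6 + P) + P = 6 + 2*P)
w = -2300/3 (w = (-23*(105 - 5))/3 = (-23*100)/3 = (1/3)*(-2300) = -2300/3 ≈ -766.67)
A = -1585 (A = -1671 - (6 + 2*(-46)) = -1671 - (6 - 92) = -1671 - 1*(-86) = -1671 + 86 = -1585)
A - w = -1585 - 1*(-2300/3) = -1585 + 2300/3 = -2455/3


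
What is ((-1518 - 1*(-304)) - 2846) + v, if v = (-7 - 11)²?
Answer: -3736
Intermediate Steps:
v = 324 (v = (-18)² = 324)
((-1518 - 1*(-304)) - 2846) + v = ((-1518 - 1*(-304)) - 2846) + 324 = ((-1518 + 304) - 2846) + 324 = (-1214 - 2846) + 324 = -4060 + 324 = -3736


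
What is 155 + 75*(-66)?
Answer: -4795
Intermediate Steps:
155 + 75*(-66) = 155 - 4950 = -4795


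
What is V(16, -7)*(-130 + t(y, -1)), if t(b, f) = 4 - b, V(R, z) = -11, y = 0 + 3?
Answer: 1419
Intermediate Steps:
y = 3
V(16, -7)*(-130 + t(y, -1)) = -11*(-130 + (4 - 1*3)) = -11*(-130 + (4 - 3)) = -11*(-130 + 1) = -11*(-129) = 1419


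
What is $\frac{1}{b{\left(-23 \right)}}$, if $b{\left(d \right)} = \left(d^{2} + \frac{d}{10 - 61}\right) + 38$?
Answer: $\frac{51}{28940} \approx 0.0017623$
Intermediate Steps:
$b{\left(d \right)} = 38 + d^{2} - \frac{d}{51}$ ($b{\left(d \right)} = \left(d^{2} + \frac{d}{-51}\right) + 38 = \left(d^{2} - \frac{d}{51}\right) + 38 = 38 + d^{2} - \frac{d}{51}$)
$\frac{1}{b{\left(-23 \right)}} = \frac{1}{38 + \left(-23\right)^{2} - - \frac{23}{51}} = \frac{1}{38 + 529 + \frac{23}{51}} = \frac{1}{\frac{28940}{51}} = \frac{51}{28940}$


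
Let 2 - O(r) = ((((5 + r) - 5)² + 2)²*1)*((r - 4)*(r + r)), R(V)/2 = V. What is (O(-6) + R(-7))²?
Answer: 30030117264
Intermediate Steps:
R(V) = 2*V
O(r) = 2 - 2*r*(2 + r²)²*(-4 + r) (O(r) = 2 - (((5 + r) - 5)² + 2)²*1*(r - 4)*(r + r) = 2 - (r² + 2)²*1*(-4 + r)*(2*r) = 2 - (2 + r²)²*1*2*r*(-4 + r) = 2 - (2 + r²)²*2*r*(-4 + r) = 2 - 2*r*(2 + r²)²*(-4 + r))
(O(-6) + R(-7))² = ((2 - 2*(-6)²*(2 + (-6)²)² + 8*(-6)*(2 + (-6)²)²) + 2*(-7))² = ((2 - 2*36*(2 + 36)² + 8*(-6)*(2 + 36)²) - 14)² = ((2 - 2*36*38² + 8*(-6)*38²) - 14)² = ((2 - 2*36*1444 + 8*(-6)*1444) - 14)² = ((2 - 103968 - 69312) - 14)² = (-173278 - 14)² = (-173292)² = 30030117264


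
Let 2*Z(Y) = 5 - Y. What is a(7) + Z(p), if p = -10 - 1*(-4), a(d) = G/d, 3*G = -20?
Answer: 191/42 ≈ 4.5476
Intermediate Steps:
G = -20/3 (G = (⅓)*(-20) = -20/3 ≈ -6.6667)
a(d) = -20/(3*d)
p = -6 (p = -10 + 4 = -6)
Z(Y) = 5/2 - Y/2 (Z(Y) = (5 - Y)/2 = 5/2 - Y/2)
a(7) + Z(p) = -20/3/7 + (5/2 - ½*(-6)) = -20/3*⅐ + (5/2 + 3) = -20/21 + 11/2 = 191/42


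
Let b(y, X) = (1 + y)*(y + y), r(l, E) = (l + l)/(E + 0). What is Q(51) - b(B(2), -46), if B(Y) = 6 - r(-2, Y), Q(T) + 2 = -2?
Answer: -148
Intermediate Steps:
Q(T) = -4 (Q(T) = -2 - 2 = -4)
r(l, E) = 2*l/E (r(l, E) = (2*l)/E = 2*l/E)
B(Y) = 6 + 4/Y (B(Y) = 6 - 2*(-2)/Y = 6 - (-4)/Y = 6 + 4/Y)
b(y, X) = 2*y*(1 + y) (b(y, X) = (1 + y)*(2*y) = 2*y*(1 + y))
Q(51) - b(B(2), -46) = -4 - 2*(6 + 4/2)*(1 + (6 + 4/2)) = -4 - 2*(6 + 4*(1/2))*(1 + (6 + 4*(1/2))) = -4 - 2*(6 + 2)*(1 + (6 + 2)) = -4 - 2*8*(1 + 8) = -4 - 2*8*9 = -4 - 1*144 = -4 - 144 = -148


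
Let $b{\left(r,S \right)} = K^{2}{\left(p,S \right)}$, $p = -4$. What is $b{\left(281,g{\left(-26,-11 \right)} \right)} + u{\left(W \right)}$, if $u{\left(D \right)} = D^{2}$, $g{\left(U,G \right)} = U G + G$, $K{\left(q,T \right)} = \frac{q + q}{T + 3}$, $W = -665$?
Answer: $\frac{8544229241}{19321} \approx 4.4223 \cdot 10^{5}$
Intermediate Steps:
$K{\left(q,T \right)} = \frac{2 q}{3 + T}$
$g{\left(U,G \right)} = G + G U$ ($g{\left(U,G \right)} = G U + G = G + G U$)
$b{\left(r,S \right)} = \frac{64}{\left(3 + S\right)^{2}}$ ($b{\left(r,S \right)} = \left(2 \left(-4\right) \frac{1}{3 + S}\right)^{2} = \left(- \frac{8}{3 + S}\right)^{2} = \frac{64}{\left(3 + S\right)^{2}}$)
$b{\left(281,g{\left(-26,-11 \right)} \right)} + u{\left(W \right)} = \frac{64}{\left(3 - 11 \left(1 - 26\right)\right)^{2}} + \left(-665\right)^{2} = \frac{64}{\left(3 - -275\right)^{2}} + 442225 = \frac{64}{\left(3 + 275\right)^{2}} + 442225 = \frac{64}{77284} + 442225 = 64 \cdot \frac{1}{77284} + 442225 = \frac{16}{19321} + 442225 = \frac{8544229241}{19321}$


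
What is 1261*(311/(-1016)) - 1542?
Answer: -1958843/1016 ≈ -1928.0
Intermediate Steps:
1261*(311/(-1016)) - 1542 = 1261*(311*(-1/1016)) - 1542 = 1261*(-311/1016) - 1542 = -392171/1016 - 1542 = -1958843/1016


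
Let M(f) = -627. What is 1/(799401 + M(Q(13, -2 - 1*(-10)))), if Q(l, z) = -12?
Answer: 1/798774 ≈ 1.2519e-6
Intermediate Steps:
1/(799401 + M(Q(13, -2 - 1*(-10)))) = 1/(799401 - 627) = 1/798774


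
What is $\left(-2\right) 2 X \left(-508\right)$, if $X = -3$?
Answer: $-6096$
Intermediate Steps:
$\left(-2\right) 2 X \left(-508\right) = \left(-2\right) 2 \left(-3\right) \left(-508\right) = \left(-4\right) \left(-3\right) \left(-508\right) = 12 \left(-508\right) = -6096$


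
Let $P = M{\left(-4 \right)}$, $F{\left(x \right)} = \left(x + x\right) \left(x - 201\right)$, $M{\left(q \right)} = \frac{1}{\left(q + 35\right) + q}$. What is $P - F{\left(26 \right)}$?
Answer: $\frac{245701}{27} \approx 9100.0$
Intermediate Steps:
$M{\left(q \right)} = \frac{1}{35 + 2 q}$ ($M{\left(q \right)} = \frac{1}{\left(35 + q\right) + q} = \frac{1}{35 + 2 q}$)
$F{\left(x \right)} = 2 x \left(-201 + x\right)$
$P = \frac{1}{27}$ ($P = \frac{1}{35 + 2 \left(-4\right)} = \frac{1}{35 - 8} = \frac{1}{27} \approx 0.037037$)
$P - F{\left(26 \right)} = \frac{1}{27} - 2 \cdot 26 \left(-201 + 26\right) = \frac{1}{27} - 2 \cdot 26 \left(-175\right) = \frac{1}{27} - -9100 = \frac{1}{27} + 9100 = \frac{245701}{27}$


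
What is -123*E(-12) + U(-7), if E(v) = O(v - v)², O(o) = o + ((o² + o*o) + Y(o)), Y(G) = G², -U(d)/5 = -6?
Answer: 30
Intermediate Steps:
U(d) = 30 (U(d) = -5*(-6) = 30)
O(o) = o + 3*o² (O(o) = o + ((o² + o*o) + o²) = o + ((o² + o²) + o²) = o + (2*o² + o²) = o + 3*o²)
E(v) = 0 (E(v) = ((v - v)*(1 + 3*(v - v)))² = (0*(1 + 3*0))² = (0*(1 + 0))² = (0*1)² = 0² = 0)
-123*E(-12) + U(-7) = -123*0 + 30 = 0 + 30 = 30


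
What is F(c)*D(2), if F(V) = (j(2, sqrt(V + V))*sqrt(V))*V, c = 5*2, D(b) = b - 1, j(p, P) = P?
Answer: 100*sqrt(2) ≈ 141.42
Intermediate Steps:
D(b) = -1 + b
c = 10
F(V) = sqrt(2)*V**2 (F(V) = (sqrt(V + V)*sqrt(V))*V = (sqrt(2*V)*sqrt(V))*V = ((sqrt(2)*sqrt(V))*sqrt(V))*V = (V*sqrt(2))*V = sqrt(2)*V**2)
F(c)*D(2) = (sqrt(2)*10**2)*(-1 + 2) = (sqrt(2)*100)*1 = (100*sqrt(2))*1 = 100*sqrt(2)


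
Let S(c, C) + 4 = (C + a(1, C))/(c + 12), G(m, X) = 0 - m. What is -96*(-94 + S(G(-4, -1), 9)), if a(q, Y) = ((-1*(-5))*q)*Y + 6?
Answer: 9048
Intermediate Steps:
G(m, X) = -m
a(q, Y) = 6 + 5*Y*q (a(q, Y) = (5*q)*Y + 6 = 5*Y*q + 6 = 6 + 5*Y*q)
S(c, C) = -4 + (6 + 6*C)/(12 + c) (S(c, C) = -4 + (C + (6 + 5*C*1))/(c + 12) = -4 + (C + (6 + 5*C))/(12 + c) = -4 + (6 + 6*C)/(12 + c))
-96*(-94 + S(G(-4, -1), 9)) = -96*(-94 + 2*(-21 - (-2)*(-4) + 3*9)/(12 - 1*(-4))) = -96*(-94 + 2*(-21 - 2*4 + 27)/(12 + 4)) = -96*(-94 + 2*(-21 - 8 + 27)/16) = -96*(-94 + 2*(1/16)*(-2)) = -96*(-94 - ¼) = -96*(-377/4) = 9048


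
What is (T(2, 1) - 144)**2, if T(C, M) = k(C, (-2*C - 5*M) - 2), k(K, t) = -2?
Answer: 21316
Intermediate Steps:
T(C, M) = -2
(T(2, 1) - 144)**2 = (-2 - 144)**2 = (-146)**2 = 21316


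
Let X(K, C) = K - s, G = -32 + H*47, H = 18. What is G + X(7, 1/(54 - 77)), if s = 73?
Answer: 748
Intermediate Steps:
G = 814 (G = -32 + 18*47 = -32 + 846 = 814)
X(K, C) = -73 + K (X(K, C) = K - 1*73 = K - 73 = -73 + K)
G + X(7, 1/(54 - 77)) = 814 + (-73 + 7) = 814 - 66 = 748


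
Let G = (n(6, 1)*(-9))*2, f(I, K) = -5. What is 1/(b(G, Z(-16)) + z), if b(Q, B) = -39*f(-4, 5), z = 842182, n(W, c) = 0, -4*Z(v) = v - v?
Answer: 1/842377 ≈ 1.1871e-6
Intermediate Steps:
Z(v) = 0 (Z(v) = -(v - v)/4 = -¼*0 = 0)
G = 0 (G = (0*(-9))*2 = 0*2 = 0)
b(Q, B) = 195 (b(Q, B) = -39*(-5) = 195)
1/(b(G, Z(-16)) + z) = 1/(195 + 842182) = 1/842377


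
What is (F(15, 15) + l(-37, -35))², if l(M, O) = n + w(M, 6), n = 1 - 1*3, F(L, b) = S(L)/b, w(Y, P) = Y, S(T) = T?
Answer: 1444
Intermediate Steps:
F(L, b) = L/b
n = -2 (n = 1 - 3 = -2)
l(M, O) = -2 + M
(F(15, 15) + l(-37, -35))² = (15/15 + (-2 - 37))² = (15*(1/15) - 39)² = (1 - 39)² = (-38)² = 1444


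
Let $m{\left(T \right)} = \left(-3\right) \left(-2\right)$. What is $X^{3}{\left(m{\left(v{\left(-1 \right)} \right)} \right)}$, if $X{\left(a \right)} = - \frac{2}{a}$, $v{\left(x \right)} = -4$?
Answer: $- \frac{1}{27} \approx -0.037037$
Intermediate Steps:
$m{\left(T \right)} = 6$
$X^{3}{\left(m{\left(v{\left(-1 \right)} \right)} \right)} = \left(- \frac{2}{6}\right)^{3} = \left(\left(-2\right) \frac{1}{6}\right)^{3} = \left(- \frac{1}{3}\right)^{3} = - \frac{1}{27}$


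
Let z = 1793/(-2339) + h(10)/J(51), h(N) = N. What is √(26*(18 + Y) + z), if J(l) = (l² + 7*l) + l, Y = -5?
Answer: √16704740085622041/7038051 ≈ 18.364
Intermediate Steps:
J(l) = l² + 8*l
z = -5371747/7038051 (z = 1793/(-2339) + 10/((51*(8 + 51))) = 1793*(-1/2339) + 10/((51*59)) = -1793/2339 + 10/3009 = -5371747/7038051 ≈ -0.76324)
√(26*(18 + Y) + z) = √(26*(18 - 5) - 5371747/7038051) = √(26*13 - 5371747/7038051) = √(338 - 5371747/7038051) = √(2373489491/7038051) = √16704740085622041/7038051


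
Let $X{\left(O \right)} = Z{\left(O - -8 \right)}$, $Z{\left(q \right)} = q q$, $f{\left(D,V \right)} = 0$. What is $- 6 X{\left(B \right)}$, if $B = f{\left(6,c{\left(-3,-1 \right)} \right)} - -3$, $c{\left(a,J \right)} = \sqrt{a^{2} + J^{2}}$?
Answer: $-726$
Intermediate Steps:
$c{\left(a,J \right)} = \sqrt{J^{2} + a^{2}}$
$B = 3$ ($B = 0 - -3 = 0 + 3 = 3$)
$Z{\left(q \right)} = q^{2}$
$X{\left(O \right)} = \left(8 + O\right)^{2}$ ($X{\left(O \right)} = \left(O - -8\right)^{2} = \left(O + 8\right)^{2} = \left(8 + O\right)^{2}$)
$- 6 X{\left(B \right)} = - 6 \left(8 + 3\right)^{2} = - 6 \cdot 11^{2} = \left(-6\right) 121 = -726$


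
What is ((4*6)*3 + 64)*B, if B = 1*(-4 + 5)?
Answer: 136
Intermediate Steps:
B = 1 (B = 1*1 = 1)
((4*6)*3 + 64)*B = ((4*6)*3 + 64)*1 = (24*3 + 64)*1 = (72 + 64)*1 = 136*1 = 136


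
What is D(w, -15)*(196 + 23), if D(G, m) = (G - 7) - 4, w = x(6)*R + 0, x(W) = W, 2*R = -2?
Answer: -3723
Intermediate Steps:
R = -1 (R = (½)*(-2) = -1)
w = -6 (w = 6*(-1) + 0 = -6 + 0 = -6)
D(G, m) = -11 + G (D(G, m) = (-7 + G) - 4 = -11 + G)
D(w, -15)*(196 + 23) = (-11 - 6)*(196 + 23) = -17*219 = -3723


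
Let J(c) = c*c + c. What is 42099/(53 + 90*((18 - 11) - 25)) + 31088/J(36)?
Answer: -1840243/521811 ≈ -3.5266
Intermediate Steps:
J(c) = c + c**2 (J(c) = c**2 + c = c + c**2)
42099/(53 + 90*((18 - 11) - 25)) + 31088/J(36) = 42099/(53 + 90*((18 - 11) - 25)) + 31088/((36*(1 + 36))) = 42099/(53 + 90*(7 - 25)) + 31088/((36*37)) = 42099/(53 + 90*(-18)) + 31088/1332 = 42099/(53 - 1620) + 31088*(1/1332) = 42099/(-1567) + 7772/333 = 42099*(-1/1567) + 7772/333 = -42099/1567 + 7772/333 = -1840243/521811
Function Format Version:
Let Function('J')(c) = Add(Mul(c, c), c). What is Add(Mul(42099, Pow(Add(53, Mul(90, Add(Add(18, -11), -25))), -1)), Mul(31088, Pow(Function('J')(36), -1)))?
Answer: Rational(-1840243, 521811) ≈ -3.5266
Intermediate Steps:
Function('J')(c) = Add(c, Pow(c, 2)) (Function('J')(c) = Add(Pow(c, 2), c) = Add(c, Pow(c, 2)))
Add(Mul(42099, Pow(Add(53, Mul(90, Add(Add(18, -11), -25))), -1)), Mul(31088, Pow(Function('J')(36), -1))) = Add(Mul(42099, Pow(Add(53, Mul(90, Add(Add(18, -11), -25))), -1)), Mul(31088, Pow(Mul(36, Add(1, 36)), -1))) = Add(Mul(42099, Pow(Add(53, Mul(90, Add(7, -25))), -1)), Mul(31088, Pow(Mul(36, 37), -1))) = Add(Mul(42099, Pow(Add(53, Mul(90, -18)), -1)), Mul(31088, Pow(1332, -1))) = Add(Mul(42099, Pow(Add(53, -1620), -1)), Mul(31088, Rational(1, 1332))) = Add(Mul(42099, Pow(-1567, -1)), Rational(7772, 333)) = Add(Mul(42099, Rational(-1, 1567)), Rational(7772, 333)) = Add(Rational(-42099, 1567), Rational(7772, 333)) = Rational(-1840243, 521811)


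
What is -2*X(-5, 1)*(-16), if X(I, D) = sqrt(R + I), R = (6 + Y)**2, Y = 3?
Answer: 64*sqrt(19) ≈ 278.97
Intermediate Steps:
R = 81 (R = (6 + 3)**2 = 9**2 = 81)
X(I, D) = sqrt(81 + I)
-2*X(-5, 1)*(-16) = -2*sqrt(81 - 5)*(-16) = -4*sqrt(19)*(-16) = 64*sqrt(19)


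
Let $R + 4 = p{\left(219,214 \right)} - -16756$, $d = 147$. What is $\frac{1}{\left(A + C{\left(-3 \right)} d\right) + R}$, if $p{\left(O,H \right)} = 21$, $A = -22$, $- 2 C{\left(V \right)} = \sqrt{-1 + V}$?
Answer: $\frac{2393}{40088230} + \frac{3 i}{5726890} \approx 5.9693 \cdot 10^{-5} + 5.2384 \cdot 10^{-7} i$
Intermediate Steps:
$C{\left(V \right)} = - \frac{\sqrt{-1 + V}}{2}$
$R = 16773$ ($R = -4 + \left(21 - -16756\right) = -4 + \left(21 + 16756\right) = -4 + 16777 = 16773$)
$\frac{1}{\left(A + C{\left(-3 \right)} d\right) + R} = \frac{1}{\left(-22 + - \frac{\sqrt{-1 - 3}}{2} \cdot 147\right) + 16773} = \frac{1}{\left(-22 + - \frac{\sqrt{-4}}{2} \cdot 147\right) + 16773} = \frac{1}{\left(-22 + - \frac{2 i}{2} \cdot 147\right) + 16773} = \frac{1}{\left(-22 + - i 147\right) + 16773} = \frac{1}{\left(-22 - 147 i\right) + 16773} = \frac{1}{16751 - 147 i} = \frac{16751 + 147 i}{280617610}$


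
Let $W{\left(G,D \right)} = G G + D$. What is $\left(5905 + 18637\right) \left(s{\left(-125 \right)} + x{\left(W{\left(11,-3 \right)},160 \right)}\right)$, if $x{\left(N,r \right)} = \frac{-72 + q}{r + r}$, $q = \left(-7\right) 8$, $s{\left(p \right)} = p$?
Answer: $- \frac{15387834}{5} \approx -3.0776 \cdot 10^{6}$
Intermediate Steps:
$q = -56$
$W{\left(G,D \right)} = D + G^{2}$ ($W{\left(G,D \right)} = G^{2} + D = D + G^{2}$)
$x{\left(N,r \right)} = - \frac{64}{r}$ ($x{\left(N,r \right)} = \frac{-72 - 56}{r + r} = - \frac{128}{2 r} = - 128 \frac{1}{2 r} = - \frac{64}{r}$)
$\left(5905 + 18637\right) \left(s{\left(-125 \right)} + x{\left(W{\left(11,-3 \right)},160 \right)}\right) = \left(5905 + 18637\right) \left(-125 - \frac{64}{160}\right) = 24542 \left(-125 - \frac{2}{5}\right) = 24542 \left(- \frac{627}{5}\right) = - \frac{15387834}{5}$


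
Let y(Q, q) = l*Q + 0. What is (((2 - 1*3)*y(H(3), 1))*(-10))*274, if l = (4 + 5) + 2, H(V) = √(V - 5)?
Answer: 30140*I*√2 ≈ 42624.0*I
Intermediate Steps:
H(V) = √(-5 + V)
l = 11 (l = 9 + 2 = 11)
y(Q, q) = 11*Q (y(Q, q) = 11*Q + 0 = 11*Q)
(((2 - 1*3)*y(H(3), 1))*(-10))*274 = (((2 - 1*3)*(11*√(-5 + 3)))*(-10))*274 = (((2 - 3)*(11*√(-2)))*(-10))*274 = (-11*I*√2*(-10))*274 = (110*I*√2)*274 = 30140*I*√2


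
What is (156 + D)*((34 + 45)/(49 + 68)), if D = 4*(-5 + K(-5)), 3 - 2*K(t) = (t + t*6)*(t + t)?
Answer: -4898/13 ≈ -376.77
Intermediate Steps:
K(t) = 3/2 - 7*t² (K(t) = 3/2 - (t + t*6)*(t + t)/2 = 3/2 - (t + 6*t)*2*t/2 = 3/2 - 7*t*2*t/2 = 3/2 - 7*t²)
D = -714 (D = 4*(-5 + (3/2 - 7*(-5)²)) = 4*(-5 + (3/2 - 7*25)) = 4*(-5 + (3/2 - 175)) = 4*(-5 - 347/2) = 4*(-357/2) = -714)
(156 + D)*((34 + 45)/(49 + 68)) = (156 - 714)*((34 + 45)/(49 + 68)) = -44082/117 = -558*79/117 = -4898/13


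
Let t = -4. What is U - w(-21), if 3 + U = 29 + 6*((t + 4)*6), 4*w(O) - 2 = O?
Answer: 123/4 ≈ 30.750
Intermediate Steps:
w(O) = ½ + O/4
U = 26 (U = -3 + (29 + 6*((-4 + 4)*6)) = -3 + (29 + 6*(0*6)) = -3 + (29 + 6*0) = -3 + (29 + 0) = -3 + 29 = 26)
U - w(-21) = 26 - (½ + (¼)*(-21)) = 26 - (½ - 21/4) = 26 - 1*(-19/4) = 26 + 19/4 = 123/4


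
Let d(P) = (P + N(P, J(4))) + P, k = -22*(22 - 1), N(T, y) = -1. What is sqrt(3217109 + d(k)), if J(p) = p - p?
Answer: 2*sqrt(804046) ≈ 1793.4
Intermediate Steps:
J(p) = 0
k = -462 (k = -22*21 = -462)
d(P) = -1 + 2*P (d(P) = (P - 1) + P = (-1 + P) + P = -1 + 2*P)
sqrt(3217109 + d(k)) = sqrt(3217109 + (-1 + 2*(-462))) = sqrt(3217109 + (-1 - 924)) = sqrt(3217109 - 925) = sqrt(3216184) = 2*sqrt(804046)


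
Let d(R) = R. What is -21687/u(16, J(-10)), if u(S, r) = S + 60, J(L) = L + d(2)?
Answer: -21687/76 ≈ -285.36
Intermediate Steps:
J(L) = 2 + L (J(L) = L + 2 = 2 + L)
u(S, r) = 60 + S
-21687/u(16, J(-10)) = -21687/(60 + 16) = -21687/76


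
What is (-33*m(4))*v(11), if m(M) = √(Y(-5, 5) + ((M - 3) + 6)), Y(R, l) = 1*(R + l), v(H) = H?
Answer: -363*√7 ≈ -960.41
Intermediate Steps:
Y(R, l) = R + l
m(M) = √(3 + M) (m(M) = √((-5 + 5) + ((M - 3) + 6)) = √(0 + ((-3 + M) + 6)) = √(0 + (3 + M)) = √(3 + M))
(-33*m(4))*v(11) = -33*√(3 + 4)*11 = -33*√7*11 = -363*√7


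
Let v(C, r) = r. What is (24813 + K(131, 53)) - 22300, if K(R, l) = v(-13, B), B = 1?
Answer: 2514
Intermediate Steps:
K(R, l) = 1
(24813 + K(131, 53)) - 22300 = (24813 + 1) - 22300 = 24814 - 22300 = 2514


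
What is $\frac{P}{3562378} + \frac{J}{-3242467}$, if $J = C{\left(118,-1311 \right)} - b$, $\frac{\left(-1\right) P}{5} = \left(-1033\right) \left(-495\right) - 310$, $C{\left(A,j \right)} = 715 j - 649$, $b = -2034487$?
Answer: $- \frac{12190959786169}{11550893106526} \approx -1.0554$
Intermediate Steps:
$C{\left(A,j \right)} = -649 + 715 j$ ($C{\left(A,j \right)} = 715 j - 649 = -649 + 715 j$)
$P = -2555125$ ($P = - 5 \left(\left(-1033\right) \left(-495\right) - 310\right) = - 5 \left(511335 - 310\right) = \left(-5\right) 511025 = -2555125$)
$J = 1096473$ ($J = \left(-649 + 715 \left(-1311\right)\right) - -2034487 = \left(-649 - 937365\right) + 2034487 = -938014 + 2034487 = 1096473$)
$\frac{P}{3562378} + \frac{J}{-3242467} = - \frac{2555125}{3562378} + \frac{1096473}{-3242467} = \left(-2555125\right) \frac{1}{3562378} + 1096473 \left(- \frac{1}{3242467}\right) = - \frac{2555125}{3562378} - \frac{1096473}{3242467} = - \frac{12190959786169}{11550893106526}$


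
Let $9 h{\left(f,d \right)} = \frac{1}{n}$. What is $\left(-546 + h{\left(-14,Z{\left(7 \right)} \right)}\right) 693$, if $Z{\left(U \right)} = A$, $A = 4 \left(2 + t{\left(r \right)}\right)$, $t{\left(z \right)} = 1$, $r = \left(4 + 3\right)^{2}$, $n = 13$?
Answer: $- \frac{4918837}{13} \approx -3.7837 \cdot 10^{5}$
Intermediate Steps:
$r = 49$ ($r = 7^{2} = 49$)
$A = 12$ ($A = 4 \left(2 + 1\right) = 4 \cdot 3 = 12$)
$Z{\left(U \right)} = 12$
$h{\left(f,d \right)} = \frac{1}{117}$ ($h{\left(f,d \right)} = \frac{1}{9 \cdot 13} = \frac{1}{9} \cdot \frac{1}{13} = \frac{1}{117}$)
$\left(-546 + h{\left(-14,Z{\left(7 \right)} \right)}\right) 693 = \left(-546 + \frac{1}{117}\right) 693 = \left(- \frac{63881}{117}\right) 693 = - \frac{4918837}{13}$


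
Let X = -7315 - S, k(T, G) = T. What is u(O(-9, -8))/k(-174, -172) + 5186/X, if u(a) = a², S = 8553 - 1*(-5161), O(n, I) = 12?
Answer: -655090/609841 ≈ -1.0742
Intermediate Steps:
S = 13714 (S = 8553 + 5161 = 13714)
X = -21029 (X = -7315 - 1*13714 = -7315 - 13714 = -21029)
u(O(-9, -8))/k(-174, -172) + 5186/X = 12²/(-174) + 5186/(-21029) = 144*(-1/174) + 5186*(-1/21029) = -24/29 - 5186/21029 = -655090/609841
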